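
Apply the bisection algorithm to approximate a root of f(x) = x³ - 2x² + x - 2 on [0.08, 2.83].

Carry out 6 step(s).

f(x) = x³ - 2x² + x - 2
Initial interval: [0.08, 2.83]

Iteration 1:
  c_1 = (0.080000 + 2.830000)/2 = 1.455000
  f(c_1) = f(1.455000) = -1.698779
  f(a) × f(c) ≥ 0, new interval: [1.455000, 2.830000]
Iteration 2:
  c_2 = (1.455000 + 2.830000)/2 = 2.142500
  f(c_2) = f(2.142500) = 0.796619
  f(a) × f(c) < 0, new interval: [1.455000, 2.142500]
Iteration 3:
  c_3 = (1.455000 + 2.142500)/2 = 1.798750
  f(c_3) = f(1.798750) = -0.852395
  f(a) × f(c) ≥ 0, new interval: [1.798750, 2.142500]
Iteration 4:
  c_4 = (1.798750 + 2.142500)/2 = 1.970625
  f(c_4) = f(1.970625) = -0.143449
  f(a) × f(c) ≥ 0, new interval: [1.970625, 2.142500]
Iteration 5:
  c_5 = (1.970625 + 2.142500)/2 = 2.056563
  f(c_5) = f(2.056563) = 0.295791
  f(a) × f(c) < 0, new interval: [1.970625, 2.056563]
Iteration 6:
  c_6 = (1.970625 + 2.056563)/2 = 2.013594
  f(c_6) = f(2.013594) = 0.068710
  f(a) × f(c) < 0, new interval: [1.970625, 2.013594]

After 6 iteration(s), the approximation is c_6 = 2.013594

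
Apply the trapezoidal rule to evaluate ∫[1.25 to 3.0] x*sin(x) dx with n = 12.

f(x) = x*sin(x)
a = 1.25, b = 3.0, n = 12
h = (b - a)/n = 0.145833

Trapezoidal rule: (h/2)[f(x₀) + 2f(x₁) + 2f(x₂) + ... + f(xₙ)]

x_0 = 1.2500, f(x_0) = 1.186231, coefficient = 1
x_1 = 1.3958, f(x_1) = 1.374523, coefficient = 2
x_2 = 1.5417, f(x_2) = 1.541013, coefficient = 2
x_3 = 1.6875, f(x_3) = 1.676021, coefficient = 2
x_4 = 1.8333, f(x_4) = 1.770514, coefficient = 2
x_5 = 1.9792, f(x_5) = 1.816418, coefficient = 2
x_6 = 2.1250, f(x_6) = 1.806930, coefficient = 2
x_7 = 2.2708, f(x_7) = 1.736775, coefficient = 2
x_8 = 2.4167, f(x_8) = 1.602443, coefficient = 2
x_9 = 2.5625, f(x_9) = 1.402366, coefficient = 2
x_10 = 2.7083, f(x_10) = 1.137043, coefficient = 2
x_11 = 2.8542, f(x_11) = 0.809113, coefficient = 2
x_12 = 3.0000, f(x_12) = 0.423360, coefficient = 1

I ≈ (0.145833/2) × 34.955907 = 2.548868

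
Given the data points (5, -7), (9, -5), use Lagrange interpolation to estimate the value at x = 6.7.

Lagrange interpolation formula:
P(x) = Σ yᵢ × Lᵢ(x)
where Lᵢ(x) = Π_{j≠i} (x - xⱼ)/(xᵢ - xⱼ)

L_0(6.7) = (6.7 - 9)/(5 - 9) = 0.575000
L_1(6.7) = (6.7 - 5)/(9 - 5) = 0.425000

P(6.7) = (-7)×L_0(6.7) + (-5)×L_1(6.7)
P(6.7) = -6.150000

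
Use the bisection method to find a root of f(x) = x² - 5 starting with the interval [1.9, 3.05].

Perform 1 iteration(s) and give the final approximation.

f(x) = x² - 5
Initial interval: [1.9, 3.05]

Iteration 1:
  c_1 = (1.900000 + 3.050000)/2 = 2.475000
  f(c_1) = f(2.475000) = 1.125625
  f(a) × f(c) < 0, new interval: [1.900000, 2.475000]

After 1 iteration(s), the approximation is c_1 = 2.475000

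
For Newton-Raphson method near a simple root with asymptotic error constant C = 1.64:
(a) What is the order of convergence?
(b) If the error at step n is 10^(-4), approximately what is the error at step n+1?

(a) Newton-Raphson has quadratic (order 2) convergence near simple roots.
    This means |e_{n+1}| ≈ C|e_n|².

(b) With |e_n| = 10^(-4) and C = 1.64:
    |e_{n+1}| ≈ 1.64 × (10^(-4))² = 1.64 × 10^(-8)

(a) 2 (quadratic); (b) |e_{n+1}| ≈ 1.640e-08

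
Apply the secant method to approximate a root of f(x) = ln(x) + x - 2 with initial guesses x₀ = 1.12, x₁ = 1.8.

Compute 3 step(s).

f(x) = ln(x) + x - 2
x₀ = 1.12, x₁ = 1.8

Secant formula: x_{n+1} = x_n - f(x_n)(x_n - x_{n-1})/(f(x_n) - f(x_{n-1}))

Iteration 1:
  f(1.120000) = -0.766671
  f(1.800000) = 0.387787
  x_2 = 1.800000 - 0.387787×(1.800000 - 1.120000)/(0.387787 - (-0.766671))
       = 1.571586
Iteration 2:
  f(1.800000) = 0.387787
  f(1.571586) = 0.023670
  x_3 = 1.571586 - 0.023670×(1.571586 - 1.800000)/(0.023670 - 0.387787)
       = 1.556737
Iteration 3:
  f(1.571586) = 0.023670
  f(1.556737) = -0.000671
  x_4 = 1.556737 - (-0.000671)×(1.556737 - 1.571586)/(-0.000671 - 0.023670)
       = 1.557146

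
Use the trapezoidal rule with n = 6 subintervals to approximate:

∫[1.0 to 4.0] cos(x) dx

f(x) = cos(x)
a = 1.0, b = 4.0, n = 6
h = (b - a)/n = 0.500000

Trapezoidal rule: (h/2)[f(x₀) + 2f(x₁) + 2f(x₂) + ... + f(xₙ)]

x_0 = 1.0000, f(x_0) = 0.540302, coefficient = 1
x_1 = 1.5000, f(x_1) = 0.070737, coefficient = 2
x_2 = 2.0000, f(x_2) = -0.416147, coefficient = 2
x_3 = 2.5000, f(x_3) = -0.801144, coefficient = 2
x_4 = 3.0000, f(x_4) = -0.989992, coefficient = 2
x_5 = 3.5000, f(x_5) = -0.936457, coefficient = 2
x_6 = 4.0000, f(x_6) = -0.653644, coefficient = 1

I ≈ (0.500000/2) × -6.259346 = -1.564837
Exact value: -1.598273
Error: 0.033437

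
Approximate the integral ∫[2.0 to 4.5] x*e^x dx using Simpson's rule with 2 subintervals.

f(x) = x*e^x
a = 2.0, b = 4.5, n = 2
h = (b - a)/n = 1.250000

Simpson's rule: (h/3)[f(x₀) + 4f(x₁) + 2f(x₂) + ... + f(xₙ)]

x_0 = 2.0000, f(x_0) = 14.778112, coefficient = 1
x_1 = 3.2500, f(x_1) = 83.818605, coefficient = 4
x_2 = 4.5000, f(x_2) = 405.077091, coefficient = 1

I ≈ (1.250000/3) × 755.129622 = 314.637342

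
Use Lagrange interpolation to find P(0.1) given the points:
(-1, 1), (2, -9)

Lagrange interpolation formula:
P(x) = Σ yᵢ × Lᵢ(x)
where Lᵢ(x) = Π_{j≠i} (x - xⱼ)/(xᵢ - xⱼ)

L_0(0.1) = (0.1 - 2)/(-1 - 2) = 0.633333
L_1(0.1) = (0.1 - (-1))/(2 - (-1)) = 0.366667

P(0.1) = 1×L_0(0.1) + (-9)×L_1(0.1)
P(0.1) = -2.666667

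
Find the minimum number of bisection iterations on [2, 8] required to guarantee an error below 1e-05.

We need (b-a)/2^n ≤ 1e-05
(8 - 2)/2^n ≤ 1e-05
6/2^n ≤ 1e-05
2^n ≥ 600000
n ≥ log₂(600000) = 19.19
n ≥ 20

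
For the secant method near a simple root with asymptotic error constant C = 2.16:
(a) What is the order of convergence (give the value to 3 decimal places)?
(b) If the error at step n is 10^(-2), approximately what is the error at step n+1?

(a) Secant method has superlinear convergence with order φ = (1+√5)/2 ≈ 1.618.
    This means |e_{n+1}| ≈ C|e_n|^1.618.

(b) With |e_n| = 10^(-2) and C = 2.16:
    |e_{n+1}| ≈ 2.16 × (10^(-2))^1.618 = 2.16 × 10^(-3.24)

(a) ≈ 1.618 (golden ratio); (b) |e_{n+1}| ≈ 1.254e-03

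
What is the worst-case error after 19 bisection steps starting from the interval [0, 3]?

Bisection error bound: |error| ≤ (b-a)/2^n
|error| ≤ (3 - 0)/2^19 = 3/2^19
|error| ≤ 0.0000057220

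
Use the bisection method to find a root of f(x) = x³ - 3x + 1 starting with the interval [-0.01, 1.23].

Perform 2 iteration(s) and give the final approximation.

f(x) = x³ - 3x + 1
Initial interval: [-0.01, 1.23]

Iteration 1:
  c_1 = (-0.010000 + 1.230000)/2 = 0.610000
  f(c_1) = f(0.610000) = -0.603019
  f(a) × f(c) < 0, new interval: [-0.010000, 0.610000]
Iteration 2:
  c_2 = (-0.010000 + 0.610000)/2 = 0.300000
  f(c_2) = f(0.300000) = 0.127000
  f(a) × f(c) ≥ 0, new interval: [0.300000, 0.610000]

After 2 iteration(s), the approximation is c_2 = 0.300000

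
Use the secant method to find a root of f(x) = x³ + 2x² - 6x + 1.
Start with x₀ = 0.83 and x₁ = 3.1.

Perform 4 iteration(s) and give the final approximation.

f(x) = x³ + 2x² - 6x + 1
x₀ = 0.83, x₁ = 3.1

Secant formula: x_{n+1} = x_n - f(x_n)(x_n - x_{n-1})/(f(x_n) - f(x_{n-1}))

Iteration 1:
  f(0.830000) = -2.030413
  f(3.100000) = 31.411000
  x_2 = 3.100000 - 31.411000×(3.100000 - 0.830000)/(31.411000 - (-2.030413))
       = 0.967824
Iteration 2:
  f(3.100000) = 31.411000
  f(0.967824) = -2.027033
  x_3 = 0.967824 - (-2.027033)×(0.967824 - 3.100000)/(-2.027033 - 31.411000)
       = 1.097078
Iteration 3:
  f(0.967824) = -2.027033
  f(1.097078) = -1.854887
  x_4 = 1.097078 - (-1.854887)×(1.097078 - 0.967824)/(-1.854887 - (-2.027033))
       = 2.489796
Iteration 4:
  f(1.097078) = -1.854887
  f(2.489796) = 13.893836
  x_5 = 2.489796 - 13.893836×(2.489796 - 1.097078)/(13.893836 - (-1.854887))
       = 1.261112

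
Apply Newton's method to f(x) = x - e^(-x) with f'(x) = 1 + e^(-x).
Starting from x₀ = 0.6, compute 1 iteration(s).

f(x) = x - e^(-x)
f'(x) = 1 + e^(-x)
x₀ = 0.6

Newton-Raphson formula: x_{n+1} = x_n - f(x_n)/f'(x_n)

Iteration 1:
  f(0.600000) = 0.051188
  f'(0.600000) = 1.548812
  x_1 = 0.600000 - 0.051188/1.548812 = 0.566950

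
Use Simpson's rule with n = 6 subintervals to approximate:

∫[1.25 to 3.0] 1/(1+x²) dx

f(x) = 1/(1+x²)
a = 1.25, b = 3.0, n = 6
h = (b - a)/n = 0.291667

Simpson's rule: (h/3)[f(x₀) + 4f(x₁) + 2f(x₂) + ... + f(xₙ)]

x_0 = 1.2500, f(x_0) = 0.390244, coefficient = 1
x_1 = 1.5417, f(x_1) = 0.296144, coefficient = 4
x_2 = 1.8333, f(x_2) = 0.229299, coefficient = 2
x_3 = 2.1250, f(x_3) = 0.181303, coefficient = 4
x_4 = 2.4167, f(x_4) = 0.146193, coefficient = 2
x_5 = 2.7083, f(x_5) = 0.119975, coefficient = 4
x_6 = 3.0000, f(x_6) = 0.100000, coefficient = 1

I ≈ (0.291667/3) × 3.630917 = 0.353006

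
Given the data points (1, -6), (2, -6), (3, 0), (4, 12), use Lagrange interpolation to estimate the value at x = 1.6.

Lagrange interpolation formula:
P(x) = Σ yᵢ × Lᵢ(x)
where Lᵢ(x) = Π_{j≠i} (x - xⱼ)/(xᵢ - xⱼ)

L_0(1.6) = (1.6 - 2)/(1 - 2) × (1.6 - 3)/(1 - 3) × (1.6 - 4)/(1 - 4) = 0.224000
L_1(1.6) = (1.6 - 1)/(2 - 1) × (1.6 - 3)/(2 - 3) × (1.6 - 4)/(2 - 4) = 1.008000
L_2(1.6) = (1.6 - 1)/(3 - 1) × (1.6 - 2)/(3 - 2) × (1.6 - 4)/(3 - 4) = -0.288000
L_3(1.6) = (1.6 - 1)/(4 - 1) × (1.6 - 2)/(4 - 2) × (1.6 - 3)/(4 - 3) = 0.056000

P(1.6) = (-6)×L_0(1.6) + (-6)×L_1(1.6) + 0×L_2(1.6) + 12×L_3(1.6)
P(1.6) = -6.720000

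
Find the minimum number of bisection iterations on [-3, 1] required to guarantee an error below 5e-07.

We need (b-a)/2^n ≤ 5e-07
(1 - (-3))/2^n ≤ 5e-07
4/2^n ≤ 5e-07
2^n ≥ 8000000
n ≥ log₂(8000000) = 22.93
n ≥ 23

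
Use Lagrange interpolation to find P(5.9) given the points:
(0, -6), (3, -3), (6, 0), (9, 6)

Lagrange interpolation formula:
P(x) = Σ yᵢ × Lᵢ(x)
where Lᵢ(x) = Π_{j≠i} (x - xⱼ)/(xᵢ - xⱼ)

L_0(5.9) = (5.9 - 3)/(0 - 3) × (5.9 - 6)/(0 - 6) × (5.9 - 9)/(0 - 9) = -0.005549
L_1(5.9) = (5.9 - 0)/(3 - 0) × (5.9 - 6)/(3 - 6) × (5.9 - 9)/(3 - 9) = 0.033870
L_2(5.9) = (5.9 - 0)/(6 - 0) × (5.9 - 3)/(6 - 3) × (5.9 - 9)/(6 - 9) = 0.982241
L_3(5.9) = (5.9 - 0)/(9 - 0) × (5.9 - 3)/(9 - 3) × (5.9 - 6)/(9 - 6) = -0.010562

P(5.9) = (-6)×L_0(5.9) + (-3)×L_1(5.9) + 0×L_2(5.9) + 6×L_3(5.9)
P(5.9) = -0.131685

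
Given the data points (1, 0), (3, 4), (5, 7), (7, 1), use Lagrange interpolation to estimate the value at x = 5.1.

Lagrange interpolation formula:
P(x) = Σ yᵢ × Lᵢ(x)
where Lᵢ(x) = Π_{j≠i} (x - xⱼ)/(xᵢ - xⱼ)

L_0(5.1) = (5.1 - 3)/(1 - 3) × (5.1 - 5)/(1 - 5) × (5.1 - 7)/(1 - 7) = 0.008312
L_1(5.1) = (5.1 - 1)/(3 - 1) × (5.1 - 5)/(3 - 5) × (5.1 - 7)/(3 - 7) = -0.048687
L_2(5.1) = (5.1 - 1)/(5 - 1) × (5.1 - 3)/(5 - 3) × (5.1 - 7)/(5 - 7) = 1.022437
L_3(5.1) = (5.1 - 1)/(7 - 1) × (5.1 - 3)/(7 - 3) × (5.1 - 5)/(7 - 5) = 0.017937

P(5.1) = 0×L_0(5.1) + 4×L_1(5.1) + 7×L_2(5.1) + 1×L_3(5.1)
P(5.1) = 6.980250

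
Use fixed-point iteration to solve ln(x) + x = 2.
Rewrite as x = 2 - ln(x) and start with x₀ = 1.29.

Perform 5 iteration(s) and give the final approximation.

Equation: ln(x) + x = 2
Fixed-point form: x = 2 - ln(x)
x₀ = 1.29

x_1 = g(1.290000) = 1.745358
x_2 = g(1.745358) = 1.443040
x_3 = g(1.443040) = 1.633248
x_4 = g(1.633248) = 1.509430
x_5 = g(1.509430) = 1.588268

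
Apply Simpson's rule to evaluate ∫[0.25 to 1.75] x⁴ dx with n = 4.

f(x) = x⁴
a = 0.25, b = 1.75, n = 4
h = (b - a)/n = 0.375000

Simpson's rule: (h/3)[f(x₀) + 4f(x₁) + 2f(x₂) + ... + f(xₙ)]

x_0 = 0.2500, f(x_0) = 0.003906, coefficient = 1
x_1 = 0.6250, f(x_1) = 0.152588, coefficient = 4
x_2 = 1.0000, f(x_2) = 1.000000, coefficient = 2
x_3 = 1.3750, f(x_3) = 3.574463, coefficient = 4
x_4 = 1.7500, f(x_4) = 9.378906, coefficient = 1

I ≈ (0.375000/3) × 26.291016 = 3.286377
Exact value: 3.282422
Error: 0.003955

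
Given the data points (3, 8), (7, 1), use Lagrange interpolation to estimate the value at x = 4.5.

Lagrange interpolation formula:
P(x) = Σ yᵢ × Lᵢ(x)
where Lᵢ(x) = Π_{j≠i} (x - xⱼ)/(xᵢ - xⱼ)

L_0(4.5) = (4.5 - 7)/(3 - 7) = 0.625000
L_1(4.5) = (4.5 - 3)/(7 - 3) = 0.375000

P(4.5) = 8×L_0(4.5) + 1×L_1(4.5)
P(4.5) = 5.375000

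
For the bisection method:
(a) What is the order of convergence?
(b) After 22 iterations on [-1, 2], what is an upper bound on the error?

(a) Bisection has linear (order 1) convergence; the error is halved each step.

(b) Error bound = (b-a)/2^n = (2 - (-1))/2^{22}
    = 3/2^{22}

(a) 1 (linear); (b) error ≤ 7.15e-07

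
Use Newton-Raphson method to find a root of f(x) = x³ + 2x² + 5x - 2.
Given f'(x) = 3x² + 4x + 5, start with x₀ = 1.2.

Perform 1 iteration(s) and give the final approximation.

f(x) = x³ + 2x² + 5x - 2
f'(x) = 3x² + 4x + 5
x₀ = 1.2

Newton-Raphson formula: x_{n+1} = x_n - f(x_n)/f'(x_n)

Iteration 1:
  f(1.200000) = 8.608000
  f'(1.200000) = 14.120000
  x_1 = 1.200000 - 8.608000/14.120000 = 0.590368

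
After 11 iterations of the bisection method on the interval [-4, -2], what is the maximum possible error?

Bisection error bound: |error| ≤ (b-a)/2^n
|error| ≤ (-2 - (-4))/2^11 = 2/2^11
|error| ≤ 0.0009765625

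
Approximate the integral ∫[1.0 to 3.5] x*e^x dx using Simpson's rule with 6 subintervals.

f(x) = x*e^x
a = 1.0, b = 3.5, n = 6
h = (b - a)/n = 0.416667

Simpson's rule: (h/3)[f(x₀) + 4f(x₁) + 2f(x₂) + ... + f(xₙ)]

x_0 = 1.0000, f(x_0) = 2.718282, coefficient = 1
x_1 = 1.4167, f(x_1) = 5.841417, coefficient = 4
x_2 = 1.8333, f(x_2) = 11.466952, coefficient = 2
x_3 = 2.2500, f(x_3) = 21.347406, coefficient = 4
x_4 = 2.6667, f(x_4) = 38.378443, coefficient = 2
x_5 = 3.0833, f(x_5) = 67.312409, coefficient = 4
x_6 = 3.5000, f(x_6) = 115.904082, coefficient = 1

I ≈ (0.416667/3) × 596.318077 = 82.821955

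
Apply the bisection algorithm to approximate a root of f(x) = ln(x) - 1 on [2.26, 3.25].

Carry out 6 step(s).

f(x) = ln(x) - 1
Initial interval: [2.26, 3.25]

Iteration 1:
  c_1 = (2.260000 + 3.250000)/2 = 2.755000
  f(c_1) = f(2.755000) = 0.013417
  f(a) × f(c) < 0, new interval: [2.260000, 2.755000]
Iteration 2:
  c_2 = (2.260000 + 2.755000)/2 = 2.507500
  f(c_2) = f(2.507500) = -0.080714
  f(a) × f(c) ≥ 0, new interval: [2.507500, 2.755000]
Iteration 3:
  c_3 = (2.507500 + 2.755000)/2 = 2.631250
  f(c_3) = f(2.631250) = -0.032541
  f(a) × f(c) ≥ 0, new interval: [2.631250, 2.755000]
Iteration 4:
  c_4 = (2.631250 + 2.755000)/2 = 2.693125
  f(c_4) = f(2.693125) = -0.009298
  f(a) × f(c) ≥ 0, new interval: [2.693125, 2.755000]
Iteration 5:
  c_5 = (2.693125 + 2.755000)/2 = 2.724062
  f(c_5) = f(2.724062) = 0.002124
  f(a) × f(c) < 0, new interval: [2.693125, 2.724062]
Iteration 6:
  c_6 = (2.693125 + 2.724062)/2 = 2.708594
  f(c_6) = f(2.708594) = -0.003570
  f(a) × f(c) ≥ 0, new interval: [2.708594, 2.724062]

After 6 iteration(s), the approximation is c_6 = 2.708594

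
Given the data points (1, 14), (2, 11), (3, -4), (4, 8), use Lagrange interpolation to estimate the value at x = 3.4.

Lagrange interpolation formula:
P(x) = Σ yᵢ × Lᵢ(x)
where Lᵢ(x) = Π_{j≠i} (x - xⱼ)/(xᵢ - xⱼ)

L_0(3.4) = (3.4 - 2)/(1 - 2) × (3.4 - 3)/(1 - 3) × (3.4 - 4)/(1 - 4) = 0.056000
L_1(3.4) = (3.4 - 1)/(2 - 1) × (3.4 - 3)/(2 - 3) × (3.4 - 4)/(2 - 4) = -0.288000
L_2(3.4) = (3.4 - 1)/(3 - 1) × (3.4 - 2)/(3 - 2) × (3.4 - 4)/(3 - 4) = 1.008000
L_3(3.4) = (3.4 - 1)/(4 - 1) × (3.4 - 2)/(4 - 2) × (3.4 - 3)/(4 - 3) = 0.224000

P(3.4) = 14×L_0(3.4) + 11×L_1(3.4) + (-4)×L_2(3.4) + 8×L_3(3.4)
P(3.4) = -4.624000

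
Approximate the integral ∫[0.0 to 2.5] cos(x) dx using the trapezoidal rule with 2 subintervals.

f(x) = cos(x)
a = 0.0, b = 2.5, n = 2
h = (b - a)/n = 1.250000

Trapezoidal rule: (h/2)[f(x₀) + 2f(x₁) + 2f(x₂) + ... + f(xₙ)]

x_0 = 0.0000, f(x_0) = 1.000000, coefficient = 1
x_1 = 1.2500, f(x_1) = 0.315322, coefficient = 2
x_2 = 2.5000, f(x_2) = -0.801144, coefficient = 1

I ≈ (1.250000/2) × 0.829501 = 0.518438
Exact value: 0.598472
Error: 0.080034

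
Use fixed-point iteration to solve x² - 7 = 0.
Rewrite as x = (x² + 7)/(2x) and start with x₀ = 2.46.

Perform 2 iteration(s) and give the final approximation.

Equation: x² - 7 = 0
Fixed-point form: x = (x² + 7)/(2x)
x₀ = 2.46

x_1 = g(2.460000) = 2.652764
x_2 = g(2.652764) = 2.645761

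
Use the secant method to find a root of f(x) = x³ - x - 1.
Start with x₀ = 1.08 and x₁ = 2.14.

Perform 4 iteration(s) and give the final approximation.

f(x) = x³ - x - 1
x₀ = 1.08, x₁ = 2.14

Secant formula: x_{n+1} = x_n - f(x_n)(x_n - x_{n-1})/(f(x_n) - f(x_{n-1}))

Iteration 1:
  f(1.080000) = -0.820288
  f(2.140000) = 6.660344
  x_2 = 2.140000 - 6.660344×(2.140000 - 1.080000)/(6.660344 - (-0.820288))
       = 1.196234
Iteration 2:
  f(2.140000) = 6.660344
  f(1.196234) = -0.484451
  x_3 = 1.196234 - (-0.484451)×(1.196234 - 2.140000)/(-0.484451 - 6.660344)
       = 1.260226
Iteration 3:
  f(1.196234) = -0.484451
  f(1.260226) = -0.258773
  x_4 = 1.260226 - (-0.258773)×(1.260226 - 1.196234)/(-0.258773 - (-0.484451))
       = 1.333602
Iteration 4:
  f(1.260226) = -0.258773
  f(1.333602) = 0.038202
  x_5 = 1.333602 - 0.038202×(1.333602 - 1.260226)/(0.038202 - (-0.258773))
       = 1.324163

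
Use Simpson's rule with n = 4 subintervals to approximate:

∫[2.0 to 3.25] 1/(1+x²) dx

f(x) = 1/(1+x²)
a = 2.0, b = 3.25, n = 4
h = (b - a)/n = 0.312500

Simpson's rule: (h/3)[f(x₀) + 4f(x₁) + 2f(x₂) + ... + f(xₙ)]

x_0 = 2.0000, f(x_0) = 0.200000, coefficient = 1
x_1 = 2.3125, f(x_1) = 0.157538, coefficient = 4
x_2 = 2.6250, f(x_2) = 0.126733, coefficient = 2
x_3 = 2.9375, f(x_3) = 0.103854, coefficient = 4
x_4 = 3.2500, f(x_4) = 0.086486, coefficient = 1

I ≈ (0.312500/3) × 1.585522 = 0.165158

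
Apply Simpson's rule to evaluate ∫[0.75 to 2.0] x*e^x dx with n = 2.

f(x) = x*e^x
a = 0.75, b = 2.0, n = 2
h = (b - a)/n = 0.625000

Simpson's rule: (h/3)[f(x₀) + 4f(x₁) + 2f(x₂) + ... + f(xₙ)]

x_0 = 0.7500, f(x_0) = 1.587750, coefficient = 1
x_1 = 1.3750, f(x_1) = 5.438230, coefficient = 4
x_2 = 2.0000, f(x_2) = 14.778112, coefficient = 1

I ≈ (0.625000/3) × 38.118784 = 7.941413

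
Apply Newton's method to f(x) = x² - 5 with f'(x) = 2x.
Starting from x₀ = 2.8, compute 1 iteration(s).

f(x) = x² - 5
f'(x) = 2x
x₀ = 2.8

Newton-Raphson formula: x_{n+1} = x_n - f(x_n)/f'(x_n)

Iteration 1:
  f(2.800000) = 2.840000
  f'(2.800000) = 5.600000
  x_1 = 2.800000 - 2.840000/5.600000 = 2.292857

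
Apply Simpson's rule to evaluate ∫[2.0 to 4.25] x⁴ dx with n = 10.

f(x) = x⁴
a = 2.0, b = 4.25, n = 10
h = (b - a)/n = 0.225000

Simpson's rule: (h/3)[f(x₀) + 4f(x₁) + 2f(x₂) + ... + f(xₙ)]

x_0 = 2.0000, f(x_0) = 16.000000, coefficient = 1
x_1 = 2.2250, f(x_1) = 24.508688, coefficient = 4
x_2 = 2.4500, f(x_2) = 36.030006, coefficient = 2
x_3 = 2.6750, f(x_3) = 51.202969, coefficient = 4
x_4 = 2.9000, f(x_4) = 70.728100, coefficient = 2
x_5 = 3.1250, f(x_5) = 95.367432, coefficient = 4
x_6 = 3.3500, f(x_6) = 125.944506, coefficient = 2
x_7 = 3.5750, f(x_7) = 163.344375, coefficient = 4
x_8 = 3.8000, f(x_8) = 208.513600, coefficient = 2
x_9 = 4.0250, f(x_9) = 262.460250, coefficient = 4
x_10 = 4.2500, f(x_10) = 326.253906, coefficient = 1

I ≈ (0.225000/3) × 3612.221189 = 270.916589
Exact value: 270.915820
Error: 0.000769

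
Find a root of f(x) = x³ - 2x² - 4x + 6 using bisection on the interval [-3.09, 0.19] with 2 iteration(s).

f(x) = x³ - 2x² - 4x + 6
Initial interval: [-3.09, 0.19]

Iteration 1:
  c_1 = (-3.090000 + 0.190000)/2 = -1.450000
  f(c_1) = f(-1.450000) = 4.546375
  f(a) × f(c) < 0, new interval: [-3.090000, -1.450000]
Iteration 2:
  c_2 = (-3.090000 + (-1.450000))/2 = -2.270000
  f(c_2) = f(-2.270000) = -6.922883
  f(a) × f(c) ≥ 0, new interval: [-2.270000, -1.450000]

After 2 iteration(s), the approximation is c_2 = -2.270000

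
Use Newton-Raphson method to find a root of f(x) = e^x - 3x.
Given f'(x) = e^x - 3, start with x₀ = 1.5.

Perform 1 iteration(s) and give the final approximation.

f(x) = e^x - 3x
f'(x) = e^x - 3
x₀ = 1.5

Newton-Raphson formula: x_{n+1} = x_n - f(x_n)/f'(x_n)

Iteration 1:
  f(1.500000) = -0.018311
  f'(1.500000) = 1.481689
  x_1 = 1.500000 - (-0.018311)/1.481689 = 1.512358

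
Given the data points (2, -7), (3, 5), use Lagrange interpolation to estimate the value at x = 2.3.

Lagrange interpolation formula:
P(x) = Σ yᵢ × Lᵢ(x)
where Lᵢ(x) = Π_{j≠i} (x - xⱼ)/(xᵢ - xⱼ)

L_0(2.3) = (2.3 - 3)/(2 - 3) = 0.700000
L_1(2.3) = (2.3 - 2)/(3 - 2) = 0.300000

P(2.3) = (-7)×L_0(2.3) + 5×L_1(2.3)
P(2.3) = -3.400000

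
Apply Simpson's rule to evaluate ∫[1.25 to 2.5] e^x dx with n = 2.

f(x) = e^x
a = 1.25, b = 2.5, n = 2
h = (b - a)/n = 0.625000

Simpson's rule: (h/3)[f(x₀) + 4f(x₁) + 2f(x₂) + ... + f(xₙ)]

x_0 = 1.2500, f(x_0) = 3.490343, coefficient = 1
x_1 = 1.8750, f(x_1) = 6.520819, coefficient = 4
x_2 = 2.5000, f(x_2) = 12.182494, coefficient = 1

I ≈ (0.625000/3) × 41.756113 = 8.699190
Exact value: 8.692151
Error: 0.007039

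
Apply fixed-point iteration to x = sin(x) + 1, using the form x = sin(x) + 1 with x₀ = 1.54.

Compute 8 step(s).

Equation: x = sin(x) + 1
Fixed-point form: x = sin(x) + 1
x₀ = 1.54

x_1 = g(1.540000) = 1.999526
x_2 = g(1.999526) = 1.909495
x_3 = g(1.909495) = 1.943188
x_4 = g(1.943188) = 1.931460
x_5 = g(1.931460) = 1.935663
x_6 = g(1.935663) = 1.934171
x_7 = g(1.934171) = 1.934703
x_8 = g(1.934703) = 1.934514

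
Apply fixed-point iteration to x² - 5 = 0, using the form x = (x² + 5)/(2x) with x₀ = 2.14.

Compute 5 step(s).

Equation: x² - 5 = 0
Fixed-point form: x = (x² + 5)/(2x)
x₀ = 2.14

x_1 = g(2.140000) = 2.238224
x_2 = g(2.238224) = 2.236069
x_3 = g(2.236069) = 2.236068
x_4 = g(2.236068) = 2.236068
x_5 = g(2.236068) = 2.236068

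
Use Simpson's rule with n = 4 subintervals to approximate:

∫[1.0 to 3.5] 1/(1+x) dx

f(x) = 1/(1+x)
a = 1.0, b = 3.5, n = 4
h = (b - a)/n = 0.625000

Simpson's rule: (h/3)[f(x₀) + 4f(x₁) + 2f(x₂) + ... + f(xₙ)]

x_0 = 1.0000, f(x_0) = 0.500000, coefficient = 1
x_1 = 1.6250, f(x_1) = 0.380952, coefficient = 4
x_2 = 2.2500, f(x_2) = 0.307692, coefficient = 2
x_3 = 2.8750, f(x_3) = 0.258065, coefficient = 4
x_4 = 3.5000, f(x_4) = 0.222222, coefficient = 1

I ≈ (0.625000/3) × 3.893674 = 0.811182
Exact value: 0.810930
Error: 0.000252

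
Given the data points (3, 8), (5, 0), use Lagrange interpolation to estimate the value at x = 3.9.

Lagrange interpolation formula:
P(x) = Σ yᵢ × Lᵢ(x)
where Lᵢ(x) = Π_{j≠i} (x - xⱼ)/(xᵢ - xⱼ)

L_0(3.9) = (3.9 - 5)/(3 - 5) = 0.550000
L_1(3.9) = (3.9 - 3)/(5 - 3) = 0.450000

P(3.9) = 8×L_0(3.9) + 0×L_1(3.9)
P(3.9) = 4.400000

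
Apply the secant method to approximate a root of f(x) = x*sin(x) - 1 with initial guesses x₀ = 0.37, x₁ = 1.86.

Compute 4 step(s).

f(x) = x*sin(x) - 1
x₀ = 0.37, x₁ = 1.86

Secant formula: x_{n+1} = x_n - f(x_n)(x_n - x_{n-1})/(f(x_n) - f(x_{n-1}))

Iteration 1:
  f(0.370000) = -0.866202
  f(1.860000) = 0.782757
  x_2 = 1.860000 - 0.782757×(1.860000 - 0.370000)/(0.782757 - (-0.866202))
       = 1.152701
Iteration 2:
  f(1.860000) = 0.782757
  f(1.152701) = 0.053412
  x_3 = 1.152701 - 0.053412×(1.152701 - 1.860000)/(0.053412 - 0.782757)
       = 1.100904
Iteration 3:
  f(1.152701) = 0.053412
  f(1.100904) = -0.018416
  x_4 = 1.100904 - (-0.018416)×(1.100904 - 1.152701)/(-0.018416 - 0.053412)
       = 1.114184
Iteration 4:
  f(1.100904) = -0.018416
  f(1.114184) = 0.000037
  x_5 = 1.114184 - 0.000037×(1.114184 - 1.100904)/(0.000037 - (-0.018416))
       = 1.114157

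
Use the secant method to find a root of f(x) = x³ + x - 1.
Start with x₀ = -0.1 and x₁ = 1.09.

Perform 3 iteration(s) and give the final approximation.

f(x) = x³ + x - 1
x₀ = -0.1, x₁ = 1.09

Secant formula: x_{n+1} = x_n - f(x_n)(x_n - x_{n-1})/(f(x_n) - f(x_{n-1}))

Iteration 1:
  f(-0.100000) = -1.101000
  f(1.090000) = 1.385029
  x_2 = 1.090000 - 1.385029×(1.090000 - (-0.100000))/(1.385029 - (-1.101000))
       = 0.427021
Iteration 2:
  f(1.090000) = 1.385029
  f(0.427021) = -0.495113
  x_3 = 0.427021 - (-0.495113)×(0.427021 - 1.090000)/(-0.495113 - 1.385029)
       = 0.601609
Iteration 3:
  f(0.427021) = -0.495113
  f(0.601609) = -0.180649
  x_4 = 0.601609 - (-0.180649)×(0.601609 - 0.427021)/(-0.180649 - (-0.495113))
       = 0.701904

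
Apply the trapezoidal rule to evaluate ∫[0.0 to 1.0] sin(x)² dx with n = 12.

f(x) = sin(x)²
a = 0.0, b = 1.0, n = 12
h = (b - a)/n = 0.083333

Trapezoidal rule: (h/2)[f(x₀) + 2f(x₁) + 2f(x₂) + ... + f(xₙ)]

x_0 = 0.0000, f(x_0) = 0.000000, coefficient = 1
x_1 = 0.0833, f(x_1) = 0.006928, coefficient = 2
x_2 = 0.1667, f(x_2) = 0.027522, coefficient = 2
x_3 = 0.2500, f(x_3) = 0.061209, coefficient = 2
x_4 = 0.3333, f(x_4) = 0.107056, coefficient = 2
x_5 = 0.4167, f(x_5) = 0.163794, coefficient = 2
x_6 = 0.5000, f(x_6) = 0.229849, coefficient = 2
x_7 = 0.5833, f(x_7) = 0.303391, coefficient = 2
x_8 = 0.6667, f(x_8) = 0.382381, coefficient = 2
x_9 = 0.7500, f(x_9) = 0.464631, coefficient = 2
x_10 = 0.8333, f(x_10) = 0.547862, coefficient = 2
x_11 = 0.9167, f(x_11) = 0.629766, coefficient = 2
x_12 = 1.0000, f(x_12) = 0.708073, coefficient = 1

I ≈ (0.083333/2) × 6.556850 = 0.273202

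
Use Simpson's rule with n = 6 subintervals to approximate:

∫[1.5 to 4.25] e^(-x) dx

f(x) = e^(-x)
a = 1.5, b = 4.25, n = 6
h = (b - a)/n = 0.458333

Simpson's rule: (h/3)[f(x₀) + 4f(x₁) + 2f(x₂) + ... + f(xₙ)]

x_0 = 1.5000, f(x_0) = 0.223130, coefficient = 1
x_1 = 1.9583, f(x_1) = 0.141093, coefficient = 4
x_2 = 2.4167, f(x_2) = 0.089219, coefficient = 2
x_3 = 2.8750, f(x_3) = 0.056416, coefficient = 4
x_4 = 3.3333, f(x_4) = 0.035674, coefficient = 2
x_5 = 3.7917, f(x_5) = 0.022558, coefficient = 4
x_6 = 4.2500, f(x_6) = 0.014264, coefficient = 1

I ≈ (0.458333/3) × 1.367449 = 0.208916
Exact value: 0.208866
Error: 0.000050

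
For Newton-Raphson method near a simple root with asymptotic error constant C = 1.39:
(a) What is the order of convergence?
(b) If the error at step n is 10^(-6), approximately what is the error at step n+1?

(a) Newton-Raphson has quadratic (order 2) convergence near simple roots.
    This means |e_{n+1}| ≈ C|e_n|².

(b) With |e_n| = 10^(-6) and C = 1.39:
    |e_{n+1}| ≈ 1.39 × (10^(-6))² = 1.39 × 10^(-12)

(a) 2 (quadratic); (b) |e_{n+1}| ≈ 1.390e-12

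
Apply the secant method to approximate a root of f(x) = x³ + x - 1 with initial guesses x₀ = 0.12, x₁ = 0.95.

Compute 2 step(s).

f(x) = x³ + x - 1
x₀ = 0.12, x₁ = 0.95

Secant formula: x_{n+1} = x_n - f(x_n)(x_n - x_{n-1})/(f(x_n) - f(x_{n-1}))

Iteration 1:
  f(0.120000) = -0.878272
  f(0.950000) = 0.807375
  x_2 = 0.950000 - 0.807375×(0.950000 - 0.120000)/(0.807375 - (-0.878272))
       = 0.552455
Iteration 2:
  f(0.950000) = 0.807375
  f(0.552455) = -0.278933
  x_3 = 0.552455 - (-0.278933)×(0.552455 - 0.950000)/(-0.278933 - 0.807375)
       = 0.654533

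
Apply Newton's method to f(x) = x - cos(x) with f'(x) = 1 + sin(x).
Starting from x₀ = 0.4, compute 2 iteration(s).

f(x) = x - cos(x)
f'(x) = 1 + sin(x)
x₀ = 0.4

Newton-Raphson formula: x_{n+1} = x_n - f(x_n)/f'(x_n)

Iteration 1:
  f(0.400000) = -0.521061
  f'(0.400000) = 1.389418
  x_1 = 0.400000 - (-0.521061)/1.389418 = 0.775021
Iteration 2:
  f(0.775021) = 0.060615
  f'(0.775021) = 1.699731
  x_2 = 0.775021 - 0.060615/1.699731 = 0.739360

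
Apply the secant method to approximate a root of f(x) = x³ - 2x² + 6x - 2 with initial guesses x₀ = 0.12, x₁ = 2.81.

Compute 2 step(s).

f(x) = x³ - 2x² + 6x - 2
x₀ = 0.12, x₁ = 2.81

Secant formula: x_{n+1} = x_n - f(x_n)(x_n - x_{n-1})/(f(x_n) - f(x_{n-1}))

Iteration 1:
  f(0.120000) = -1.307072
  f(2.810000) = 21.255841
  x_2 = 2.810000 - 21.255841×(2.810000 - 0.120000)/(21.255841 - (-1.307072))
       = 0.275832
Iteration 2:
  f(2.810000) = 21.255841
  f(0.275832) = -0.476188
  x_3 = 0.275832 - (-0.476188)×(0.275832 - 2.810000)/(-0.476188 - 21.255841)
       = 0.331360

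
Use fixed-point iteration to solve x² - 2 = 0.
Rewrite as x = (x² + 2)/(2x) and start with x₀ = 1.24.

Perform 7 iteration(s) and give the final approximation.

Equation: x² - 2 = 0
Fixed-point form: x = (x² + 2)/(2x)
x₀ = 1.24

x_1 = g(1.240000) = 1.426452
x_2 = g(1.426452) = 1.414266
x_3 = g(1.414266) = 1.414214
x_4 = g(1.414214) = 1.414214
x_5 = g(1.414214) = 1.414214
x_6 = g(1.414214) = 1.414214
x_7 = g(1.414214) = 1.414214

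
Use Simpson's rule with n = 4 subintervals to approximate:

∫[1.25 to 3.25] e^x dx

f(x) = e^x
a = 1.25, b = 3.25, n = 4
h = (b - a)/n = 0.500000

Simpson's rule: (h/3)[f(x₀) + 4f(x₁) + 2f(x₂) + ... + f(xₙ)]

x_0 = 1.2500, f(x_0) = 3.490343, coefficient = 1
x_1 = 1.7500, f(x_1) = 5.754603, coefficient = 4
x_2 = 2.2500, f(x_2) = 9.487736, coefficient = 2
x_3 = 2.7500, f(x_3) = 15.642632, coefficient = 4
x_4 = 3.2500, f(x_4) = 25.790340, coefficient = 1

I ≈ (0.500000/3) × 133.845093 = 22.307515
Exact value: 22.299997
Error: 0.007519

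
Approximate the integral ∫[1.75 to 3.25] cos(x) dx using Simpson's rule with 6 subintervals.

f(x) = cos(x)
a = 1.75, b = 3.25, n = 6
h = (b - a)/n = 0.250000

Simpson's rule: (h/3)[f(x₀) + 4f(x₁) + 2f(x₂) + ... + f(xₙ)]

x_0 = 1.7500, f(x_0) = -0.178246, coefficient = 1
x_1 = 2.0000, f(x_1) = -0.416147, coefficient = 4
x_2 = 2.2500, f(x_2) = -0.628174, coefficient = 2
x_3 = 2.5000, f(x_3) = -0.801144, coefficient = 4
x_4 = 2.7500, f(x_4) = -0.924302, coefficient = 2
x_5 = 3.0000, f(x_5) = -0.989992, coefficient = 4
x_6 = 3.2500, f(x_6) = -0.994130, coefficient = 1

I ≈ (0.250000/3) × -13.106460 = -1.092205
Exact value: -1.092181
Error: 0.000024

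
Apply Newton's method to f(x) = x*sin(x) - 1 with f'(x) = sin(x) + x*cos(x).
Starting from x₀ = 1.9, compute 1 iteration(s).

f(x) = x*sin(x) - 1
f'(x) = sin(x) + x*cos(x)
x₀ = 1.9

Newton-Raphson formula: x_{n+1} = x_n - f(x_n)/f'(x_n)

Iteration 1:
  f(1.900000) = 0.797970
  f'(1.900000) = 0.332050
  x_1 = 1.900000 - 0.797970/0.332050 = -0.503163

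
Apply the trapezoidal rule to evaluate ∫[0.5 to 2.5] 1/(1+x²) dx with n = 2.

f(x) = 1/(1+x²)
a = 0.5, b = 2.5, n = 2
h = (b - a)/n = 1.000000

Trapezoidal rule: (h/2)[f(x₀) + 2f(x₁) + 2f(x₂) + ... + f(xₙ)]

x_0 = 0.5000, f(x_0) = 0.800000, coefficient = 1
x_1 = 1.5000, f(x_1) = 0.307692, coefficient = 2
x_2 = 2.5000, f(x_2) = 0.137931, coefficient = 1

I ≈ (1.000000/2) × 1.553316 = 0.776658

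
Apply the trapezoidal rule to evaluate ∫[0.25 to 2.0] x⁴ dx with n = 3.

f(x) = x⁴
a = 0.25, b = 2.0, n = 3
h = (b - a)/n = 0.583333

Trapezoidal rule: (h/2)[f(x₀) + 2f(x₁) + 2f(x₂) + ... + f(xₙ)]

x_0 = 0.2500, f(x_0) = 0.003906, coefficient = 1
x_1 = 0.8333, f(x_1) = 0.482253, coefficient = 2
x_2 = 1.4167, f(x_2) = 4.027826, coefficient = 2
x_3 = 2.0000, f(x_3) = 16.000000, coefficient = 1

I ≈ (0.583333/2) × 25.024064 = 7.298685
Exact value: 6.399805
Error: 0.898881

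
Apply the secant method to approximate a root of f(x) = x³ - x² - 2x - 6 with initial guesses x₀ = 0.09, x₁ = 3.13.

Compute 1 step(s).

f(x) = x³ - x² - 2x - 6
x₀ = 0.09, x₁ = 3.13

Secant formula: x_{n+1} = x_n - f(x_n)(x_n - x_{n-1})/(f(x_n) - f(x_{n-1}))

Iteration 1:
  f(0.090000) = -6.187371
  f(3.130000) = 8.607397
  x_2 = 3.130000 - 8.607397×(3.130000 - 0.090000)/(8.607397 - (-6.187371))
       = 1.361369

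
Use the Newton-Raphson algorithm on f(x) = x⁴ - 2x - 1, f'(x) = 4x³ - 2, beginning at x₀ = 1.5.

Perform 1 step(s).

f(x) = x⁴ - 2x - 1
f'(x) = 4x³ - 2
x₀ = 1.5

Newton-Raphson formula: x_{n+1} = x_n - f(x_n)/f'(x_n)

Iteration 1:
  f(1.500000) = 1.062500
  f'(1.500000) = 11.500000
  x_1 = 1.500000 - 1.062500/11.500000 = 1.407609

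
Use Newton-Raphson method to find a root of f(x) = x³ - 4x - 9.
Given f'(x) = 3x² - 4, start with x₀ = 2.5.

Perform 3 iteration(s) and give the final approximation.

f(x) = x³ - 4x - 9
f'(x) = 3x² - 4
x₀ = 2.5

Newton-Raphson formula: x_{n+1} = x_n - f(x_n)/f'(x_n)

Iteration 1:
  f(2.500000) = -3.375000
  f'(2.500000) = 14.750000
  x_1 = 2.500000 - (-3.375000)/14.750000 = 2.728814
Iteration 2:
  f(2.728814) = 0.404647
  f'(2.728814) = 18.339270
  x_2 = 2.728814 - 0.404647/18.339270 = 2.706749
Iteration 3:
  f(2.706749) = 0.003975
  f'(2.706749) = 17.979471
  x_3 = 2.706749 - 0.003975/17.979471 = 2.706528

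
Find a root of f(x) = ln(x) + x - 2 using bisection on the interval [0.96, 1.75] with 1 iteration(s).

f(x) = ln(x) + x - 2
Initial interval: [0.96, 1.75]

Iteration 1:
  c_1 = (0.960000 + 1.750000)/2 = 1.355000
  f(c_1) = f(1.355000) = -0.341199
  f(a) × f(c) ≥ 0, new interval: [1.355000, 1.750000]

After 1 iteration(s), the approximation is c_1 = 1.355000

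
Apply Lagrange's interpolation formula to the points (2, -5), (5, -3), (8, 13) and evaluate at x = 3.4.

Lagrange interpolation formula:
P(x) = Σ yᵢ × Lᵢ(x)
where Lᵢ(x) = Π_{j≠i} (x - xⱼ)/(xᵢ - xⱼ)

L_0(3.4) = (3.4 - 5)/(2 - 5) × (3.4 - 8)/(2 - 8) = 0.408889
L_1(3.4) = (3.4 - 2)/(5 - 2) × (3.4 - 8)/(5 - 8) = 0.715556
L_2(3.4) = (3.4 - 2)/(8 - 2) × (3.4 - 5)/(8 - 5) = -0.124444

P(3.4) = (-5)×L_0(3.4) + (-3)×L_1(3.4) + 13×L_2(3.4)
P(3.4) = -5.808889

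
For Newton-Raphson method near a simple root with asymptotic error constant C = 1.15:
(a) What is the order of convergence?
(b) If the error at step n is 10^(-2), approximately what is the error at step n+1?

(a) Newton-Raphson has quadratic (order 2) convergence near simple roots.
    This means |e_{n+1}| ≈ C|e_n|².

(b) With |e_n| = 10^(-2) and C = 1.15:
    |e_{n+1}| ≈ 1.15 × (10^(-2))² = 1.15 × 10^(-4)

(a) 2 (quadratic); (b) |e_{n+1}| ≈ 1.150e-04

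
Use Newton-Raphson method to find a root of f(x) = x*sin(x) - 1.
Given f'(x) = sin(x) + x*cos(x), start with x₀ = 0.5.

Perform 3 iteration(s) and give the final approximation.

f(x) = x*sin(x) - 1
f'(x) = sin(x) + x*cos(x)
x₀ = 0.5

Newton-Raphson formula: x_{n+1} = x_n - f(x_n)/f'(x_n)

Iteration 1:
  f(0.500000) = -0.760287
  f'(0.500000) = 0.918217
  x_1 = 0.500000 - (-0.760287)/0.918217 = 1.328004
Iteration 2:
  f(1.328004) = 0.289054
  f'(1.328004) = 1.289941
  x_2 = 1.328004 - 0.289054/1.289941 = 1.103921
Iteration 3:
  f(1.103921) = -0.014222
  f'(1.103921) = 1.389852
  x_3 = 1.103921 - (-0.014222)/1.389852 = 1.114154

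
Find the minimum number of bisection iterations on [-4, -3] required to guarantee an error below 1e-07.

We need (b-a)/2^n ≤ 1e-07
(-3 - (-4))/2^n ≤ 1e-07
1/2^n ≤ 1e-07
2^n ≥ 10000000
n ≥ log₂(10000000) = 23.25
n ≥ 24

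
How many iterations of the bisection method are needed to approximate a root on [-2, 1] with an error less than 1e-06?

We need (b-a)/2^n ≤ 1e-06
(1 - (-2))/2^n ≤ 1e-06
3/2^n ≤ 1e-06
2^n ≥ 3000000
n ≥ log₂(3000000) = 21.52
n ≥ 22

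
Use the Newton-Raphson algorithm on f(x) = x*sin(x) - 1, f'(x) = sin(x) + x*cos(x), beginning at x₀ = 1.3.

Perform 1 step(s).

f(x) = x*sin(x) - 1
f'(x) = sin(x) + x*cos(x)
x₀ = 1.3

Newton-Raphson formula: x_{n+1} = x_n - f(x_n)/f'(x_n)

Iteration 1:
  f(1.300000) = 0.252626
  f'(1.300000) = 1.311307
  x_1 = 1.300000 - 0.252626/1.311307 = 1.107348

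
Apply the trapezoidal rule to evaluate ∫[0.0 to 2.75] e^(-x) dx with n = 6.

f(x) = e^(-x)
a = 0.0, b = 2.75, n = 6
h = (b - a)/n = 0.458333

Trapezoidal rule: (h/2)[f(x₀) + 2f(x₁) + 2f(x₂) + ... + f(xₙ)]

x_0 = 0.0000, f(x_0) = 1.000000, coefficient = 1
x_1 = 0.4583, f(x_1) = 0.632337, coefficient = 2
x_2 = 0.9167, f(x_2) = 0.399850, coefficient = 2
x_3 = 1.3750, f(x_3) = 0.252840, coefficient = 2
x_4 = 1.8333, f(x_4) = 0.159880, coefficient = 2
x_5 = 2.2917, f(x_5) = 0.101098, coefficient = 2
x_6 = 2.7500, f(x_6) = 0.063928, coefficient = 1

I ≈ (0.458333/2) × 4.155935 = 0.952402
Exact value: 0.936072
Error: 0.016330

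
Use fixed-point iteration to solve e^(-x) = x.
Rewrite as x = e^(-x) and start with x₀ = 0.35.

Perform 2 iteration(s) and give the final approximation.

Equation: e^(-x) = x
Fixed-point form: x = e^(-x)
x₀ = 0.35

x_1 = g(0.350000) = 0.704688
x_2 = g(0.704688) = 0.494263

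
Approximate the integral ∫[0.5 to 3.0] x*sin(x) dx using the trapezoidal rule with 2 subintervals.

f(x) = x*sin(x)
a = 0.5, b = 3.0, n = 2
h = (b - a)/n = 1.250000

Trapezoidal rule: (h/2)[f(x₀) + 2f(x₁) + 2f(x₂) + ... + f(xₙ)]

x_0 = 0.5000, f(x_0) = 0.239713, coefficient = 1
x_1 = 1.7500, f(x_1) = 1.721975, coefficient = 2
x_2 = 3.0000, f(x_2) = 0.423360, coefficient = 1

I ≈ (1.250000/2) × 4.107024 = 2.566890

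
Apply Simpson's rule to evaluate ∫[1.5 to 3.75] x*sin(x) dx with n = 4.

f(x) = x*sin(x)
a = 1.5, b = 3.75, n = 4
h = (b - a)/n = 0.562500

Simpson's rule: (h/3)[f(x₀) + 4f(x₁) + 2f(x₂) + ... + f(xₙ)]

x_0 = 1.5000, f(x_0) = 1.496242, coefficient = 1
x_1 = 2.0625, f(x_1) = 1.818155, coefficient = 4
x_2 = 2.6250, f(x_2) = 1.296541, coefficient = 2
x_3 = 3.1875, f(x_3) = -0.146278, coefficient = 4
x_4 = 3.7500, f(x_4) = -2.143355, coefficient = 1

I ≈ (0.562500/3) × 8.633477 = 1.618777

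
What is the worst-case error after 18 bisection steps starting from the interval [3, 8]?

Bisection error bound: |error| ≤ (b-a)/2^n
|error| ≤ (8 - 3)/2^18 = 5/2^18
|error| ≤ 0.0000190735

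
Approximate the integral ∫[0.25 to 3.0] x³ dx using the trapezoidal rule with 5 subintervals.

f(x) = x³
a = 0.25, b = 3.0, n = 5
h = (b - a)/n = 0.550000

Trapezoidal rule: (h/2)[f(x₀) + 2f(x₁) + 2f(x₂) + ... + f(xₙ)]

x_0 = 0.2500, f(x_0) = 0.015625, coefficient = 1
x_1 = 0.8000, f(x_1) = 0.512000, coefficient = 2
x_2 = 1.3500, f(x_2) = 2.460375, coefficient = 2
x_3 = 1.9000, f(x_3) = 6.859000, coefficient = 2
x_4 = 2.4500, f(x_4) = 14.706125, coefficient = 2
x_5 = 3.0000, f(x_5) = 27.000000, coefficient = 1

I ≈ (0.550000/2) × 76.090625 = 20.924922
Exact value: 20.249023
Error: 0.675898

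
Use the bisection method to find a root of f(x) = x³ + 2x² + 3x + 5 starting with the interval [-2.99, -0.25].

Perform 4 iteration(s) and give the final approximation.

f(x) = x³ + 2x² + 3x + 5
Initial interval: [-2.99, -0.25]

Iteration 1:
  c_1 = (-2.990000 + (-0.250000))/2 = -1.620000
  f(c_1) = f(-1.620000) = 1.137272
  f(a) × f(c) < 0, new interval: [-2.990000, -1.620000]
Iteration 2:
  c_2 = (-2.990000 + (-1.620000))/2 = -2.305000
  f(c_2) = f(-2.305000) = -3.535473
  f(a) × f(c) ≥ 0, new interval: [-2.305000, -1.620000]
Iteration 3:
  c_3 = (-2.305000 + (-1.620000))/2 = -1.962500
  f(c_3) = f(-1.962500) = -0.743072
  f(a) × f(c) ≥ 0, new interval: [-1.962500, -1.620000]
Iteration 4:
  c_4 = (-1.962500 + (-1.620000))/2 = -1.791250
  f(c_4) = f(-1.791250) = 0.296040
  f(a) × f(c) < 0, new interval: [-1.962500, -1.791250]

After 4 iteration(s), the approximation is c_4 = -1.791250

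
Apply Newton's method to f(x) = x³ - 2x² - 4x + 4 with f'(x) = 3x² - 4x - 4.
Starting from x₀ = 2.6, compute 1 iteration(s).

f(x) = x³ - 2x² - 4x + 4
f'(x) = 3x² - 4x - 4
x₀ = 2.6

Newton-Raphson formula: x_{n+1} = x_n - f(x_n)/f'(x_n)

Iteration 1:
  f(2.600000) = -2.344000
  f'(2.600000) = 5.880000
  x_1 = 2.600000 - (-2.344000)/5.880000 = 2.998639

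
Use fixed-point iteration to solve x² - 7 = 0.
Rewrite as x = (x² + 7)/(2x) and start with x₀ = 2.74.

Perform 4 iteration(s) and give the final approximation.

Equation: x² - 7 = 0
Fixed-point form: x = (x² + 7)/(2x)
x₀ = 2.74

x_1 = g(2.740000) = 2.647372
x_2 = g(2.647372) = 2.645752
x_3 = g(2.645752) = 2.645751
x_4 = g(2.645751) = 2.645751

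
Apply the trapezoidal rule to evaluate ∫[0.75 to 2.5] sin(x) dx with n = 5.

f(x) = sin(x)
a = 0.75, b = 2.5, n = 5
h = (b - a)/n = 0.350000

Trapezoidal rule: (h/2)[f(x₀) + 2f(x₁) + 2f(x₂) + ... + f(xₙ)]

x_0 = 0.7500, f(x_0) = 0.681639, coefficient = 1
x_1 = 1.1000, f(x_1) = 0.891207, coefficient = 2
x_2 = 1.4500, f(x_2) = 0.992713, coefficient = 2
x_3 = 1.8000, f(x_3) = 0.973848, coefficient = 2
x_4 = 2.1500, f(x_4) = 0.836899, coefficient = 2
x_5 = 2.5000, f(x_5) = 0.598472, coefficient = 1

I ≈ (0.350000/2) × 8.669444 = 1.517153
Exact value: 1.532832
Error: 0.015680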